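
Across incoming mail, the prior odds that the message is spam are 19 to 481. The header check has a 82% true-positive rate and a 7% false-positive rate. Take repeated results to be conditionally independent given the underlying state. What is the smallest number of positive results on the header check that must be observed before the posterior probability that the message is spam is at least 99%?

Prior odds = 19/481.
Likelihood ratio of a positive result = 0.82/0.07 = 82/7.
Target odds: 0.99 ÷ 0.01 = 99.
Require (82/7)ⁿ ≥ 99 ÷ (19/481) = 47619/19.
(82/7)³ = 551368/343 falls short of 47619/19 but (82/7)⁴ = 45212176/2401 reaches it, so n = 4.

4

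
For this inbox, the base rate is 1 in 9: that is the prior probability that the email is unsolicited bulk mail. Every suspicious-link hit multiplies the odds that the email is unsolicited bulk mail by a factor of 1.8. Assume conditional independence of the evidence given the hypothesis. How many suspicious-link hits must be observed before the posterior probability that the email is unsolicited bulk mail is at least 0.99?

12

Prior odds = (1/9)/(8/9) = 0.125.
Likelihood ratio per suspicious-link hit = 1.8.
Target posterior odds = 0.99/0.01 = 99.
Need 0.125 × 1.8ⁿ ≥ 99, i.e. 1.8ⁿ ≥ 792.
1.8¹¹ ≈642.684 falls short of 792 but 1.8¹² ≈1156.83 reaches it, so n = 12.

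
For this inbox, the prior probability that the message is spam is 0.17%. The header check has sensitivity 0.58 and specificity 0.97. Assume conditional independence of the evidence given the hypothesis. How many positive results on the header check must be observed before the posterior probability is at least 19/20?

Prior odds = 0.0017/0.9983 = 17/9983.
False-positive rate = 1 − 0.97 = 0.03; likelihood ratio of a positive = 0.58/0.03 = 58/3.
Target odds: 0.95 ÷ 0.05 = 19.
Require (58/3)ⁿ ≥ 19 ÷ (17/9983) = 189677/17.
(58/3)³ = 195112/27 falls short of 189677/17 but (58/3)⁴ = 11316496/81 reaches it, so n = 4.

4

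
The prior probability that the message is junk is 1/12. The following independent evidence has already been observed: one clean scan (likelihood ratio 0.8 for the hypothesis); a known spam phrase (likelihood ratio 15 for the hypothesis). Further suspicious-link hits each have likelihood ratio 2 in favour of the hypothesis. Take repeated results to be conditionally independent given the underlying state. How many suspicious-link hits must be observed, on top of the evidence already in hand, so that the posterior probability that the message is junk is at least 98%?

6

Prior odds = (1/12)/(11/12) = 1/11.
Combined Bayes factor of the evidence already in hand = 0.8 × 15 = 12.
Odds after that evidence = (1/11) × 12 = 12/11.
Target odds = 0.98/0.02 = 49.
Need 2ⁿ ≥ 49 ÷ (12/11) = 539/12.
2⁵ = 32 falls short of 539/12 but 2⁶ = 64 reaches it, so n = 6.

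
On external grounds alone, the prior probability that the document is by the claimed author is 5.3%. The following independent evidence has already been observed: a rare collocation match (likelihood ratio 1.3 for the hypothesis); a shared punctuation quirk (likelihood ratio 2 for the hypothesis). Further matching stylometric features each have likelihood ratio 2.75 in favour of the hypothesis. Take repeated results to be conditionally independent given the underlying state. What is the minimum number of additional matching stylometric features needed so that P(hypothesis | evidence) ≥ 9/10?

Prior odds = 0.053/0.947 = 53/947.
Combined Bayes factor of the evidence already in hand = 1.3 × 2 = 2.6.
Odds after that evidence = (53/947) × 2.6 = 689/4735.
Target odds = 0.9/0.1 = 9.
Need 2.75ⁿ ≥ 9 ÷ (689/4735) = 42615/689.
2.75⁴ = 57.19140625 falls short of 42615/689 but 2.75⁵ = 161051/1024 reaches it, so n = 5.

5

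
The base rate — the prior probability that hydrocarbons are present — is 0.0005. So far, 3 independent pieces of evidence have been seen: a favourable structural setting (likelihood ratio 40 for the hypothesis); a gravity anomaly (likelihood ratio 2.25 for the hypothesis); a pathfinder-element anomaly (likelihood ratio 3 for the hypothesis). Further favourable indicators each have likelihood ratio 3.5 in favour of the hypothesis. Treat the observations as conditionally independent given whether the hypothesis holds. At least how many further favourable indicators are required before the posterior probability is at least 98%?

Prior odds = 0.0005/0.9995 = 1/1999.
Combined Bayes factor of the evidence already in hand = 40 × 2.25 × 3 = 270.
Odds after that evidence = (1/1999) × 270 = 270/1999.
Target odds = 0.98/0.02 = 49.
Need 3.5ⁿ ≥ 49 ÷ (270/1999) = 97951/270.
3.5⁴ = 150.0625 falls short of 97951/270 but 3.5⁵ = 525.21875 reaches it, so n = 5.

5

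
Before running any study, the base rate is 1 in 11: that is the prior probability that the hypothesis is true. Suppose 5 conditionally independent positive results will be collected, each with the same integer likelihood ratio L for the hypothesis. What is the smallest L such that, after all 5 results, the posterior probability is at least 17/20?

3

Prior odds = (1/11)/(10/11) = 0.1.
Target odds = 0.85/0.15 = 17/3.
Need L⁵ ≥ 17/3 ÷ 0.1 = 170/3.
2⁵ = 32 < 170/3 ≤ 243 = 3⁵, so L = 3.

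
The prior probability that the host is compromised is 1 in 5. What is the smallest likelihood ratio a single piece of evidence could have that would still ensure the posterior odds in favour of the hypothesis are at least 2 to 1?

8

Prior odds = 0.2/0.8 = 0.25.
Target odds = 2.
Required Bayes factor = 2 ÷ 0.25 = 8.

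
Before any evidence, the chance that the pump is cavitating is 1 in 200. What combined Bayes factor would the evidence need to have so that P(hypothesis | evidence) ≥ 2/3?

398

Prior odds = 0.005/0.995 = 1/199.
Target odds = (2/3)/(1/3) = 2.
Required Bayes factor = 2 ÷ (1/199) = 398.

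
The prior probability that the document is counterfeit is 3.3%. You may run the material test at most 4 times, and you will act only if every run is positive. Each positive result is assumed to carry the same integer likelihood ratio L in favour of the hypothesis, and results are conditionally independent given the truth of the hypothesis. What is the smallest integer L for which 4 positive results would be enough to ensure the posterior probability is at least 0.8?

4

Prior odds = 0.033/0.967 = 33/967.
Target odds = 0.8/0.2 = 4.
Need L⁴ ≥ 4 ÷ (33/967) = 3868/33.
3⁴ = 81 < 3868/33 ≤ 256 = 4⁴, so L = 4.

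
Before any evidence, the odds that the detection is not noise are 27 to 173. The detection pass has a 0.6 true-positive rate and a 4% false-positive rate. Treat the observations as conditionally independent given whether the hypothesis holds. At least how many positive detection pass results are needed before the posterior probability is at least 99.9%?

4

Prior odds = 27/173.
Likelihood ratio of a positive result = 0.6/0.04 = 15.
Target odds: 0.999 ÷ 0.001 = 999.
Need (27/173) × 15ⁿ ≥ 999, i.e. 15ⁿ ≥ 6401.
15³ = 3375 falls short of 6401 but 15⁴ = 50625 reaches it, so n = 4.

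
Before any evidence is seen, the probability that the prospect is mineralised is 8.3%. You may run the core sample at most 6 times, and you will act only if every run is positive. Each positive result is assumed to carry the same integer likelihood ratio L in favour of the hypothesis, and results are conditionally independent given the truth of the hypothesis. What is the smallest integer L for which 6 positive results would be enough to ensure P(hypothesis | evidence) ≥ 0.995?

Prior odds = 0.083/0.917 = 83/917.
Target odds = 0.995/0.005 = 199.
Need L⁶ ≥ 199 ÷ (83/917) = 182483/83.
3⁶ = 729 < 182483/83 ≤ 4096 = 4⁶, so L = 4.

4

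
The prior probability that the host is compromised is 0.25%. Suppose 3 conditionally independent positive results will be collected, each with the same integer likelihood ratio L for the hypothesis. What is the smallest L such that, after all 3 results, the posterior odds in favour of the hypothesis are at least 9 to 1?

16

Prior odds = 0.0025/0.9975 = 1/399.
Target odds = 9.
Need L³ ≥ 9 ÷ (1/399) = 3591.
15³ = 3375 < 3591 ≤ 4096 = 16³, so L = 16.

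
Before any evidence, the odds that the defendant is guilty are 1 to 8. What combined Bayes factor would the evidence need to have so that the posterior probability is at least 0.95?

Prior odds = 0.125.
Target odds = 0.95/0.05 = 19.
Required Bayes factor = 19 ÷ 0.125 = 152.

152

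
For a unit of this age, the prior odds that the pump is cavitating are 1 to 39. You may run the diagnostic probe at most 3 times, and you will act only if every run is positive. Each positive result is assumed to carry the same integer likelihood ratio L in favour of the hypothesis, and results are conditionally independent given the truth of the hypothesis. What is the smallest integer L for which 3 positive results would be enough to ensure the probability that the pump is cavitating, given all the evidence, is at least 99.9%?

34

Prior odds = 1/39.
Target odds = 0.999/0.001 = 999.
Need L³ ≥ 999 ÷ (1/39) = 38961.
33³ = 35937 < 38961 ≤ 39304 = 34³, so L = 34.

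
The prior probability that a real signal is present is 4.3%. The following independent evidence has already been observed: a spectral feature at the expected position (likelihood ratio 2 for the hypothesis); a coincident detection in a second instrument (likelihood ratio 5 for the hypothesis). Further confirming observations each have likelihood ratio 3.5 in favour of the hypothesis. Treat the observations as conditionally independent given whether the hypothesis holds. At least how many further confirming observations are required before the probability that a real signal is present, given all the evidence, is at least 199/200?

Prior odds = 0.043/0.957 = 43/957.
Combined Bayes factor of the evidence already in hand = 2 × 5 = 10.
Odds after that evidence = (43/957) × 10 = 430/957.
Target odds = 0.995/0.005 = 199.
Need 3.5ⁿ ≥ 199 ÷ (430/957) = 190443/430.
3.5⁴ = 150.0625 falls short of 190443/430 but 3.5⁵ = 525.21875 reaches it, so n = 5.

5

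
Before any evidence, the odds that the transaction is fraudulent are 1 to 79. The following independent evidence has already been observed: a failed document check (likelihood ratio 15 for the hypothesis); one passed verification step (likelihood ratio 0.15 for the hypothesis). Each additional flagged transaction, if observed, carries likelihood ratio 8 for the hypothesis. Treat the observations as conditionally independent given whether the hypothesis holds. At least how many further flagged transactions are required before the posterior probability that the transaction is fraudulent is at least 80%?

3

Prior odds = 1/79.
Combined Bayes factor of the evidence already in hand = 15 × 0.15 = 2.25.
Odds after that evidence = (1/79) × 2.25 = 9/316.
Target odds = 0.8/0.2 = 4.
Need 8ⁿ ≥ 4 ÷ (9/316) = 1264/9.
8² = 64 falls short of 1264/9 but 8³ = 512 reaches it, so n = 3.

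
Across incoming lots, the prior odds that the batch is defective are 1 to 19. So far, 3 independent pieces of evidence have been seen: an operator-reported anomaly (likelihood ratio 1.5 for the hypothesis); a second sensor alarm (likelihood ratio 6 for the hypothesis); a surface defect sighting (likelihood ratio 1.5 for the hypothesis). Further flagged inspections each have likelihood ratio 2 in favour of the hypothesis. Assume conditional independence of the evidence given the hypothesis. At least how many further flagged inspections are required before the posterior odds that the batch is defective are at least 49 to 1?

7

Prior odds = 1/19.
Combined Bayes factor of the evidence already in hand = 1.5 × 6 × 1.5 = 13.5.
Odds after that evidence = (1/19) × 13.5 = 27/38.
Target odds = 49.
Need 2ⁿ ≥ 49 ÷ (27/38) = 1862/27.
2⁶ = 64 falls short of 1862/27 but 2⁷ = 128 reaches it, so n = 7.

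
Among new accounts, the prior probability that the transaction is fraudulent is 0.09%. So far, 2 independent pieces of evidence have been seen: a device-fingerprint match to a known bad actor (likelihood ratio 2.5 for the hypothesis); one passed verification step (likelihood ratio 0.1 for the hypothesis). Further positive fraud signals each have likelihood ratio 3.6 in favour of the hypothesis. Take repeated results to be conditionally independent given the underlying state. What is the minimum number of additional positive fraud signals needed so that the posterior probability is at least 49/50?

10

Prior odds = 0.0009/0.9991 = 9/9991.
Combined Bayes factor of the evidence already in hand = 2.5 × 0.1 = 0.25.
Odds after that evidence = (9/9991) × 0.25 = 9/39964.
Target odds = 0.98/0.02 = 49.
Need 3.6ⁿ ≥ 49 ÷ (9/39964) = 1958236/9.
3.6⁹ ≈101560 falls short of 1958236/9 but 3.6¹⁰ ≈365616 reaches it, so n = 10.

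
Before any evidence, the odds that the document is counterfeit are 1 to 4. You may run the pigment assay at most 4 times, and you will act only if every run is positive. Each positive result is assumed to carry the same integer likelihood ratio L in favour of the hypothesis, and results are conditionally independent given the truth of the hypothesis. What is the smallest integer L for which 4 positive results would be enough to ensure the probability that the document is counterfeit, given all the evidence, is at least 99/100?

5

Prior odds = 0.25.
Target odds = 0.99/0.01 = 99.
Need L⁴ ≥ 99 ÷ 0.25 = 396.
4⁴ = 256 < 396 ≤ 625 = 5⁴, so L = 5.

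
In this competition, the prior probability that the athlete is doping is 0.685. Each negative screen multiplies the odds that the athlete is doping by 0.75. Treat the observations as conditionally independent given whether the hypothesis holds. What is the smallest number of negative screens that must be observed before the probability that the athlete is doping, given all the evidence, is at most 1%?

19

Prior odds = 0.685/0.315 = 137/63.
Likelihood ratio per negative screen = 0.75.
Target odds: 0.01 ÷ 0.99 = 1/99.
Need (137/63) × 0.75ⁿ ≤ 1/99, i.e. 0.75ⁿ ≤ 7/1507.
0.75¹⁸ ≈0.00563771 is still above 7/1507 but 0.75¹⁹ ≈0.00422828 is at or below it, so n = 19.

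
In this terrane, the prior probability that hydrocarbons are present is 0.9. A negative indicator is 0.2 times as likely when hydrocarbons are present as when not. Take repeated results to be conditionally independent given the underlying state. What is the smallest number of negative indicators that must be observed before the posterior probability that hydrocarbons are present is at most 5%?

4

Prior odds: 0.9 ÷ 0.1 = 9.
Likelihood ratio per negative indicator = 0.2.
Target posterior odds = 0.05/0.95 = 1/19.
Need 9 × 0.2ⁿ ≤ 1/19, i.e. 0.2ⁿ ≤ 1/171.
0.2³ = 0.008 is still above 1/171 but 0.2⁴ = 0.0016 is at or below it, so n = 4.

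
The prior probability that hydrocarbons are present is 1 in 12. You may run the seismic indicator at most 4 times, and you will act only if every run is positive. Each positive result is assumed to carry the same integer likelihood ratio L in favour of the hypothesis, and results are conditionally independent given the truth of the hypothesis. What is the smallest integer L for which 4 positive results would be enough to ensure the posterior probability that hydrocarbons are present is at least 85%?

Prior odds = (1/12)/(11/12) = 1/11.
Target odds = 0.85/0.15 = 17/3.
Need L⁴ ≥ 17/3 ÷ (1/11) = 187/3.
2⁴ = 16 < 187/3 ≤ 81 = 3⁴, so L = 3.

3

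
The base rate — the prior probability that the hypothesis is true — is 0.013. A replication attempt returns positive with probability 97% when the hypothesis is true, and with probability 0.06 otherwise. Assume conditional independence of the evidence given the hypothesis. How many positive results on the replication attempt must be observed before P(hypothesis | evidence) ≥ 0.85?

Prior odds: 0.013 ÷ 0.987 = 13/987.
Likelihood ratio of a positive result = 0.97/0.06 = 97/6.
Target odds: 0.85 ÷ 0.15 = 17/3.
Require (97/6)ⁿ ≥ 17/3 ÷ (13/987) = 5593/13.
(97/6)² = 9409/36 falls short of 5593/13 but (97/6)³ = 912673/216 reaches it, so n = 3.

3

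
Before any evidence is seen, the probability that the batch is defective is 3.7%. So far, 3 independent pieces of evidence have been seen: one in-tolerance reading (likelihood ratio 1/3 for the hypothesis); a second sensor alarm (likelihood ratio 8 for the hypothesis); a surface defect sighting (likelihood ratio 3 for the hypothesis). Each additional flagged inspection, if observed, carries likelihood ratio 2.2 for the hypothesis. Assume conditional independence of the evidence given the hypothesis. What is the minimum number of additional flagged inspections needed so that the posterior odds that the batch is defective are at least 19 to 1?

Prior odds = 0.037/0.963 = 37/963.
Combined Bayes factor of the evidence already in hand = (1/3) × 8 × 3 = 8.
Odds after that evidence = (37/963) × 8 = 296/963.
Target odds = 19.
Need 2.2ⁿ ≥ 19 ÷ (296/963) = 18297/296.
2.2⁵ = 51.53632 falls short of 18297/296 but 2.2⁶ = 1771561/15625 reaches it, so n = 6.

6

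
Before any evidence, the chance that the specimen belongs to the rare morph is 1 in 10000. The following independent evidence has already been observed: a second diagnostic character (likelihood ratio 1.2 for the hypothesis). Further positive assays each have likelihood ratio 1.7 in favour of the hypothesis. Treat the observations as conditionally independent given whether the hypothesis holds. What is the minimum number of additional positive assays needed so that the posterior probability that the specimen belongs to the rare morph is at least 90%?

Prior odds = 0.0001/0.9999 = 1/9999.
Bayes factor of the evidence already in hand = 1.2.
Odds after that evidence = (1/9999) × 1.2 = 2/16665.
Target odds = 0.9/0.1 = 9.
Need 1.7ⁿ ≥ 9 ÷ (2/16665) = 74992.5.
1.7²¹ ≈69091.9 falls short of 74992.5 but 1.7²² ≈117456 reaches it, so n = 22.

22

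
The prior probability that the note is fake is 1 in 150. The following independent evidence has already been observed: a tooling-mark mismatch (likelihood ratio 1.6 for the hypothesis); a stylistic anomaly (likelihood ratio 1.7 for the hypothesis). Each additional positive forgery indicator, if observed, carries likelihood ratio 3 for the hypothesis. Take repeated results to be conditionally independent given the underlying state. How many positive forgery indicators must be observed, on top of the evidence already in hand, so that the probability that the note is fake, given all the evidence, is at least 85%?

6

Prior odds = (1/150)/(149/150) = 1/149.
Combined Bayes factor of the evidence already in hand = 1.6 × 1.7 = 2.72.
Odds after that evidence = (1/149) × 2.72 = 68/3725.
Target odds = 0.85/0.15 = 17/3.
Need 3ⁿ ≥ 17/3 ÷ (68/3725) = 3725/12.
3⁵ = 243 falls short of 3725/12 but 3⁶ = 729 reaches it, so n = 6.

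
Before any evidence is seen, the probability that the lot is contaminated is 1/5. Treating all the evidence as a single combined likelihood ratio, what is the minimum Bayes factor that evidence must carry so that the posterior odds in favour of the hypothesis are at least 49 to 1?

196

Prior odds = 0.2/0.8 = 0.25.
Target odds = 49.
Required Bayes factor = 49 ÷ 0.25 = 196.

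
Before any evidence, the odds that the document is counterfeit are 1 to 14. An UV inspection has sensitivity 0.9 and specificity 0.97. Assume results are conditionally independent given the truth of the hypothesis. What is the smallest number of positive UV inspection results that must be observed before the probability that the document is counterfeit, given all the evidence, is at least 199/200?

Prior odds = 1/14.
False-positive rate = 1 − 0.97 = 0.03; likelihood ratio of a positive = 0.9/0.03 = 30.
Target posterior odds = 0.995/0.005 = 199.
Need (1/14) × 30ⁿ ≥ 199, i.e. 30ⁿ ≥ 2786.
30² = 900 falls short of 2786 but 30³ = 27000 reaches it, so n = 3.

3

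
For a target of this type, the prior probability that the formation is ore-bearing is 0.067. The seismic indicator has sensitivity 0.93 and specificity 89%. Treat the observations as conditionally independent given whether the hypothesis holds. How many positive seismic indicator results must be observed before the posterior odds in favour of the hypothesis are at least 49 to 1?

4

Prior odds = 0.067/0.933 = 67/933.
False-positive rate = 1 − 0.89 = 0.11; likelihood ratio of a positive = 0.93/0.11 = 93/11.
Target odds = 49.
Require (93/11)ⁿ ≥ 49 ÷ (67/933) = 45717/67.
(93/11)³ = 804357/1331 falls short of 45717/67 but (93/11)⁴ = 74805201/14641 reaches it, so n = 4.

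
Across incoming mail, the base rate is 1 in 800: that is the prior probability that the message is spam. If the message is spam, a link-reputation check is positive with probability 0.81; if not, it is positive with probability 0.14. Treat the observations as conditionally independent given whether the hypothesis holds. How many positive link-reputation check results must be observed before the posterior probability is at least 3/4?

5

Prior odds: 0.00125 ÷ 0.99875 = 1/799.
Likelihood ratio of a positive = 0.81/0.14 = 81/14.
Target odds: 0.75 ÷ 0.25 = 3.
Need (1/799) × (81/14)ⁿ ≥ 3, i.e. (81/14)ⁿ ≥ 2397.
(81/14)⁴ = 43046721/38416 falls short of 2397 but (81/14)⁵ ≈6483.13 reaches it, so n = 5.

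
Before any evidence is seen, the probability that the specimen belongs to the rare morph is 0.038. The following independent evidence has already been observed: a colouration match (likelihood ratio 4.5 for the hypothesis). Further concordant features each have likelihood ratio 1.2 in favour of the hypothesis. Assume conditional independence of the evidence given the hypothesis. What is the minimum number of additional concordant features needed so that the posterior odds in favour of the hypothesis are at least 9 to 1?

Prior odds = 0.038/0.962 = 19/481.
Bayes factor of the evidence already in hand = 4.5.
Odds after that evidence = (19/481) × 4.5 = 171/962.
Target odds = 9.
Need 1.2ⁿ ≥ 9 ÷ (171/962) = 962/19.
1.2²¹ ≈46.0051 falls short of 962/19 but 1.2²² ≈55.2061 reaches it, so n = 22.

22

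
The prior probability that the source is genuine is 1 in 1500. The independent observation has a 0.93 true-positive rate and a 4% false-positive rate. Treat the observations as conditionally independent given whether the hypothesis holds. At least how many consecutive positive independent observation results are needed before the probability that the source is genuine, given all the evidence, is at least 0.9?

Prior odds: (1/1500) ÷ (1499/1500) = 1/1499.
Likelihood ratio of a positive result = 0.93/0.04 = 23.25.
Target posterior odds = 0.9/0.1 = 9.
Require 23.25ⁿ ≥ 9 ÷ (1/1499) = 13491.
23.25³ = 804357/64 falls short of 13491 but 23.25⁴ = 74805201/256 reaches it, so n = 4.

4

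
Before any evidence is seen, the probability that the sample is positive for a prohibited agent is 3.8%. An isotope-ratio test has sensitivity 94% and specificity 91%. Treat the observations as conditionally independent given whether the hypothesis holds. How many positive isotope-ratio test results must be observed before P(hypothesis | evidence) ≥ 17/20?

Prior odds = 0.038/0.962 = 19/481.
False-positive rate = 1 − 0.91 = 0.09; likelihood ratio of a positive = 0.94/0.09 = 94/9.
Target posterior odds = 0.85/0.15 = 17/3.
Need (19/481) × (94/9)ⁿ ≥ 17/3, i.e. (94/9)ⁿ ≥ 8177/57.
(94/9)² = 8836/81 falls short of 8177/57 but (94/9)³ = 830584/729 reaches it, so n = 3.

3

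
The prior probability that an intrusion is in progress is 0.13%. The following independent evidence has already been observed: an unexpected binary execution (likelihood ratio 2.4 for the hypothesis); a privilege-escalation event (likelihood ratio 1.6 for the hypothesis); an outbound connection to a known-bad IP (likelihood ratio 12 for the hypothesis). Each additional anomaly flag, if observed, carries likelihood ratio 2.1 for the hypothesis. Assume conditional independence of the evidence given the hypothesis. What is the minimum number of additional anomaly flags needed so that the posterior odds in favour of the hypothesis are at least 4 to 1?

6

Prior odds = 0.0013/0.9987 = 13/9987.
Combined Bayes factor of the evidence already in hand = 2.4 × 1.6 × 12 = 46.08.
Odds after that evidence = (13/9987) × 46.08 = 4992/83225.
Target odds = 4.
Need 2.1ⁿ ≥ 4 ÷ (4992/83225) = 83225/1248.
2.1⁵ = 4084101/100000 falls short of 83225/1248 but 2.1⁶ = 85766121/1000000 reaches it, so n = 6.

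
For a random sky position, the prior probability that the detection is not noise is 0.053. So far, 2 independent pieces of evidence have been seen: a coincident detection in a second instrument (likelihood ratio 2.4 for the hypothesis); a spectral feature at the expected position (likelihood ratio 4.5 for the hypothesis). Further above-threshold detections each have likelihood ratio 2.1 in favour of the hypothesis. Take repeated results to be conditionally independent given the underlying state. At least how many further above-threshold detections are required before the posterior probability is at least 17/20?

4

Prior odds = 0.053/0.947 = 53/947.
Combined Bayes factor of the evidence already in hand = 2.4 × 4.5 = 10.8.
Odds after that evidence = (53/947) × 10.8 = 2862/4735.
Target odds = 0.85/0.15 = 17/3.
Need 2.1ⁿ ≥ 17/3 ÷ (2862/4735) = 80495/8586.
2.1³ = 9.261 falls short of 80495/8586 but 2.1⁴ = 19.4481 reaches it, so n = 4.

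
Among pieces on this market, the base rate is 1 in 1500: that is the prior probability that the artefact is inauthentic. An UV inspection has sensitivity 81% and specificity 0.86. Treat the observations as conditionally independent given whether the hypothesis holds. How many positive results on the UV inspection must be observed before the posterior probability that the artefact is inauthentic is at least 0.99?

7

Prior odds: (1/1500) ÷ (1499/1500) = 1/1499.
False-positive rate = 1 − 0.86 = 0.14; likelihood ratio of a positive = 0.81/0.14 = 81/14.
Target posterior odds = 0.99/0.01 = 99.
Require (81/14)ⁿ ≥ 99 ÷ (1/1499) = 148401.
(81/14)⁶ ≈37509.6 falls short of 148401 but (81/14)⁷ ≈217020 reaches it, so n = 7.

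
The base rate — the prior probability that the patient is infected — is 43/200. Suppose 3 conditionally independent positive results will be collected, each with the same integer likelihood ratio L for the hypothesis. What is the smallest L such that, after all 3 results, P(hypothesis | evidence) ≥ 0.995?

Prior odds = 0.215/0.785 = 43/157.
Target odds = 0.995/0.005 = 199.
Need L³ ≥ 199 ÷ (43/157) = 31243/43.
8³ = 512 < 31243/43 ≤ 729 = 9³, so L = 9.

9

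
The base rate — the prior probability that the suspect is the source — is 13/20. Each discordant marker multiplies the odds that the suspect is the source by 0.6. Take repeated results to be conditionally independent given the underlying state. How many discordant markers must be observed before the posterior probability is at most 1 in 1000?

Prior odds: 0.65 ÷ 0.35 = 13/7.
Likelihood ratio per discordant marker = 0.6.
Target odds: 0.001 ÷ 0.999 = 1/999.
Require 0.6ⁿ ≤ 1/999 ÷ (13/7) = 7/12987.
0.6¹⁴ ≈0.000783642 is still above 7/12987 but 0.6¹⁵ ≈0.000470185 is at or below it, so n = 15.

15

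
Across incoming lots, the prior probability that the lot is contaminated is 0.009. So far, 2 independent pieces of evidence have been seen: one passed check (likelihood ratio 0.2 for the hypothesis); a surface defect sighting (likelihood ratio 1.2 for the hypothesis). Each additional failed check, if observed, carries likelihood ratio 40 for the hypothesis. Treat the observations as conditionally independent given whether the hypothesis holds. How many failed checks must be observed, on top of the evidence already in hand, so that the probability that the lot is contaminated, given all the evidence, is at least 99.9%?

Prior odds = 0.009/0.991 = 9/991.
Combined Bayes factor of the evidence already in hand = 0.2 × 1.2 = 0.24.
Odds after that evidence = (9/991) × 0.24 = 54/24775.
Target odds = 0.999/0.001 = 999.
Need 40ⁿ ≥ 999 ÷ (54/24775) = 458337.5.
40³ = 64000 falls short of 458337.5 but 40⁴ = 2560000 reaches it, so n = 4.

4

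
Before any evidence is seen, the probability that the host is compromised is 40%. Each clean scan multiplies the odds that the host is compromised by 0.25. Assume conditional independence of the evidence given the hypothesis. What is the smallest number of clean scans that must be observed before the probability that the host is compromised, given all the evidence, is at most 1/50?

Prior odds: 0.4 ÷ 0.6 = 2/3.
Likelihood ratio per clean scan = 0.25.
Target posterior odds = 0.02/0.98 = 1/49.
Require 0.25ⁿ ≤ 1/49 ÷ (2/3) = 3/98.
0.25² = 0.0625 is still above 3/98 but 0.25³ = 0.015625 is at or below it, so n = 3.

3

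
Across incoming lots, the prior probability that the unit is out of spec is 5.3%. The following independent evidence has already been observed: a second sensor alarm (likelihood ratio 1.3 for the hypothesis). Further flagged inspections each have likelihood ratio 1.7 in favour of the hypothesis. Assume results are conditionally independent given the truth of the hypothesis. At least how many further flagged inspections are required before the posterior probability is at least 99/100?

Prior odds = 0.053/0.947 = 53/947.
Bayes factor of the evidence already in hand = 1.3.
Odds after that evidence = (53/947) × 1.3 = 689/9470.
Target odds = 0.99/0.01 = 99.
Need 1.7ⁿ ≥ 99 ÷ (689/9470) = 937530/689.
1.7¹³ ≈990.458 falls short of 937530/689 but 1.7¹⁴ ≈1683.78 reaches it, so n = 14.

14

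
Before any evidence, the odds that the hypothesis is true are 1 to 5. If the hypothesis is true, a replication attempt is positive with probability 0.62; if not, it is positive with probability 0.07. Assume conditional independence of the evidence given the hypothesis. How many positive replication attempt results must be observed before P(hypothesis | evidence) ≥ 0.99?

3

Prior odds = 0.2.
Likelihood ratio of a positive = 0.62/0.07 = 62/7.
Target posterior odds = 0.99/0.01 = 99.
Need 0.2 × (62/7)ⁿ ≥ 99, i.e. (62/7)ⁿ ≥ 495.
(62/7)² = 3844/49 falls short of 495 but (62/7)³ = 238328/343 reaches it, so n = 3.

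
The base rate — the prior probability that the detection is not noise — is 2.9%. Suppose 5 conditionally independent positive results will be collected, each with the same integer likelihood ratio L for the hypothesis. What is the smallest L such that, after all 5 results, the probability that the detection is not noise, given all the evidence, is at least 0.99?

6

Prior odds = 0.029/0.971 = 29/971.
Target odds = 0.99/0.01 = 99.
Need L⁵ ≥ 99 ÷ (29/971) = 96129/29.
5⁵ = 3125 < 96129/29 ≤ 7776 = 6⁵, so L = 6.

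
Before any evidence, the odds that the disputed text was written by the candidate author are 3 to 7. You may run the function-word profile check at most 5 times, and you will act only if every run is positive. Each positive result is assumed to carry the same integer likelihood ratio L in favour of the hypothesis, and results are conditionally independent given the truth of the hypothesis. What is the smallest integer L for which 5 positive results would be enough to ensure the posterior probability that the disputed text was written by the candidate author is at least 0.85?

Prior odds = 3/7.
Target odds = 0.85/0.15 = 17/3.
Need L⁵ ≥ 17/3 ÷ (3/7) = 119/9.
1⁵ = 1 < 119/9 ≤ 32 = 2⁵, so L = 2.

2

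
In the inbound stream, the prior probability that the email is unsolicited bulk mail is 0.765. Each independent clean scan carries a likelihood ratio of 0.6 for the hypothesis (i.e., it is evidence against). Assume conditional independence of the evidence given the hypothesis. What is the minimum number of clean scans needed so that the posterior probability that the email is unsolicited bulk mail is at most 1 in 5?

6

Prior odds: 0.765 ÷ 0.235 = 153/47.
Likelihood ratio per clean scan = 0.6.
Target odds: 0.2 ÷ 0.8 = 0.25.
Require 0.6ⁿ ≤ 0.25 ÷ (153/47) = 47/612.
0.6⁵ = 0.07776 is still above 47/612 but 0.6⁶ = 729/15625 is at or below it, so n = 6.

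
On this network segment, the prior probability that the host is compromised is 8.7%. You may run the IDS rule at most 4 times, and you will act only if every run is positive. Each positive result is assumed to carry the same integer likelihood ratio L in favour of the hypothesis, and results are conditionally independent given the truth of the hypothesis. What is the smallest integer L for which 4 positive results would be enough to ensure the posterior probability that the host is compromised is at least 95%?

Prior odds = 0.087/0.913 = 87/913.
Target odds = 0.95/0.05 = 19.
Need L⁴ ≥ 19 ÷ (87/913) = 17347/87.
3⁴ = 81 < 17347/87 ≤ 256 = 4⁴, so L = 4.

4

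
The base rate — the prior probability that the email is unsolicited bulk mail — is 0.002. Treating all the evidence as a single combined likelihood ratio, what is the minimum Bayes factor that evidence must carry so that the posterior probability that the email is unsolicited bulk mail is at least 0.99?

49401

Prior odds = 0.002/0.998 = 1/499.
Target odds = 0.99/0.01 = 99.
Required Bayes factor = 99 ÷ (1/499) = 49401.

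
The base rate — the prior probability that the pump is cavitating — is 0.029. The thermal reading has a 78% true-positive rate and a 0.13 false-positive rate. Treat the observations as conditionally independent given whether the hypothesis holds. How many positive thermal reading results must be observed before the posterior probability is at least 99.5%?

Prior odds: 0.029 ÷ 0.971 = 29/971.
Likelihood ratio of a positive result = 0.78/0.13 = 6.
Target odds: 0.995 ÷ 0.005 = 199.
Need (29/971) × 6ⁿ ≥ 199, i.e. 6ⁿ ≥ 193229/29.
6⁴ = 1296 falls short of 193229/29 but 6⁵ = 7776 reaches it, so n = 5.

5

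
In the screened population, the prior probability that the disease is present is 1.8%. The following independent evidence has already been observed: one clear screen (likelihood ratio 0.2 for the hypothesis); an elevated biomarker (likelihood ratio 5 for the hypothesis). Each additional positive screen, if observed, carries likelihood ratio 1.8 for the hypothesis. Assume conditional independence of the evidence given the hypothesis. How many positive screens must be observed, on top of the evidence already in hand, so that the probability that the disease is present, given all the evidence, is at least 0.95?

12

Prior odds = 0.018/0.982 = 9/491.
Combined Bayes factor of the evidence already in hand = 0.2 × 5 = 1.
Odds after that evidence = (9/491) × 1 = 9/491.
Target odds = 0.95/0.05 = 19.
Need 1.8ⁿ ≥ 19 ÷ (9/491) = 9329/9.
1.8¹¹ ≈642.684 falls short of 9329/9 but 1.8¹² ≈1156.83 reaches it, so n = 12.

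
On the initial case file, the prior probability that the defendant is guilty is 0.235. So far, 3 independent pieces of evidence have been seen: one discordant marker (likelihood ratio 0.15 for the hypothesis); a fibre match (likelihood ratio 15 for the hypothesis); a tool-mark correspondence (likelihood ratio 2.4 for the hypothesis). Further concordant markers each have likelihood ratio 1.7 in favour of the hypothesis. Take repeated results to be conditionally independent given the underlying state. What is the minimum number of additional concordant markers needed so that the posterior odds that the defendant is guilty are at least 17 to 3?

Prior odds = 0.235/0.765 = 47/153.
Combined Bayes factor of the evidence already in hand = 0.15 × 15 × 2.4 = 5.4.
Odds after that evidence = (47/153) × 5.4 = 141/85.
Target odds = 17/3.
Need 1.7ⁿ ≥ 17/3 ÷ (141/85) = 1445/423.
1.7² = 2.89 falls short of 1445/423 but 1.7³ = 4.913 reaches it, so n = 3.

3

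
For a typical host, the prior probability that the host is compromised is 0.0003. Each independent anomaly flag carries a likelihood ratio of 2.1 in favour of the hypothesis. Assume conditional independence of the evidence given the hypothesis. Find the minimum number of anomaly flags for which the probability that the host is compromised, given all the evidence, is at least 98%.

Prior odds = 0.0003/0.9997 = 3/9997.
Likelihood ratio per anomaly flag = 2.1.
Target posterior odds = 0.98/0.02 = 49.
Require 2.1ⁿ ≥ 49 ÷ (3/9997) = 489853/3.
2.1¹⁶ ≈143057 falls short of 489853/3 but 2.1¹⁷ ≈300419 reaches it, so n = 17.

17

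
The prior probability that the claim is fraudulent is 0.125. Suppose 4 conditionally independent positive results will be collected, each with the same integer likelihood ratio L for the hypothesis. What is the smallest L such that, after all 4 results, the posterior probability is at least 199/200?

Prior odds = 0.125/0.875 = 1/7.
Target odds = 0.995/0.005 = 199.
Need L⁴ ≥ 199 ÷ (1/7) = 1393.
6⁴ = 1296 < 1393 ≤ 2401 = 7⁴, so L = 7.

7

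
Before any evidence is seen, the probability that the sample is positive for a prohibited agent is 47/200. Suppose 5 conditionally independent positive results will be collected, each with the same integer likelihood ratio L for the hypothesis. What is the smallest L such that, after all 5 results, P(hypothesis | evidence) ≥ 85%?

2

Prior odds = 0.235/0.765 = 47/153.
Target odds = 0.85/0.15 = 17/3.
Need L⁵ ≥ 17/3 ÷ (47/153) = 867/47.
1⁵ = 1 < 867/47 ≤ 32 = 2⁵, so L = 2.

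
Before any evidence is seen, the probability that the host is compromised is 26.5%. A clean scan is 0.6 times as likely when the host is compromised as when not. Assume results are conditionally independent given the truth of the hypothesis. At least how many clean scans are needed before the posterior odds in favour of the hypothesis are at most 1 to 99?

7

Prior odds = 0.265/0.735 = 53/147.
Likelihood ratio per clean scan = 0.6.
Target odds = 1/99.
Require 0.6ⁿ ≤ 1/99 ÷ (53/147) = 49/1749.
0.6⁶ = 729/15625 is still above 49/1749 but 0.6⁷ = 2187/78125 is at or below it, so n = 7.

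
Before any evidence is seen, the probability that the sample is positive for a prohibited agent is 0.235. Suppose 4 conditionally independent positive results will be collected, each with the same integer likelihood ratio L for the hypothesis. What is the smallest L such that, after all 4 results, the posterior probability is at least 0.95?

Prior odds = 0.235/0.765 = 47/153.
Target odds = 0.95/0.05 = 19.
Need L⁴ ≥ 19 ÷ (47/153) = 2907/47.
2⁴ = 16 < 2907/47 ≤ 81 = 3⁴, so L = 3.

3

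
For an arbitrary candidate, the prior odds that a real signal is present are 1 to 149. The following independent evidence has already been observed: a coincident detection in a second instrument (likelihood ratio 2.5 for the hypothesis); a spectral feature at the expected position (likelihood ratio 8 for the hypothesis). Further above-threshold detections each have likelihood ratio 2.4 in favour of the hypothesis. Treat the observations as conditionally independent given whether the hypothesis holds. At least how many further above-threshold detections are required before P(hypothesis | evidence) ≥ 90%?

5

Prior odds = 1/149.
Combined Bayes factor of the evidence already in hand = 2.5 × 8 = 20.
Odds after that evidence = (1/149) × 20 = 20/149.
Target odds = 0.9/0.1 = 9.
Need 2.4ⁿ ≥ 9 ÷ (20/149) = 67.05.
2.4⁴ = 33.1776 falls short of 67.05 but 2.4⁵ = 79.62624 reaches it, so n = 5.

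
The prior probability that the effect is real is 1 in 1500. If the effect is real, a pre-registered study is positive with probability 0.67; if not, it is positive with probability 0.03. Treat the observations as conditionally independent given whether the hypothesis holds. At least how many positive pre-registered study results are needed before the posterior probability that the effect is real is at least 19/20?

4

Prior odds = (1/1500)/(1499/1500) = 1/1499.
Likelihood ratio of a positive = 0.67/0.03 = 67/3.
Target odds: 0.95 ÷ 0.05 = 19.
Require (67/3)ⁿ ≥ 19 ÷ (1/1499) = 28481.
(67/3)³ = 300763/27 falls short of 28481 but (67/3)⁴ = 20151121/81 reaches it, so n = 4.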